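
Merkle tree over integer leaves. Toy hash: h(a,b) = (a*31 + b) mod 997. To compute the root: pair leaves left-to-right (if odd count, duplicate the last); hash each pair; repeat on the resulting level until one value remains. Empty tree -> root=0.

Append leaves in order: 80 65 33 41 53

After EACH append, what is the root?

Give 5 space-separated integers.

Answer: 80 551 191 199 621

Derivation:
After append 80 (leaves=[80]):
  L0: [80]
  root=80
After append 65 (leaves=[80, 65]):
  L0: [80, 65]
  L1: h(80,65)=(80*31+65)%997=551 -> [551]
  root=551
After append 33 (leaves=[80, 65, 33]):
  L0: [80, 65, 33]
  L1: h(80,65)=(80*31+65)%997=551 h(33,33)=(33*31+33)%997=59 -> [551, 59]
  L2: h(551,59)=(551*31+59)%997=191 -> [191]
  root=191
After append 41 (leaves=[80, 65, 33, 41]):
  L0: [80, 65, 33, 41]
  L1: h(80,65)=(80*31+65)%997=551 h(33,41)=(33*31+41)%997=67 -> [551, 67]
  L2: h(551,67)=(551*31+67)%997=199 -> [199]
  root=199
After append 53 (leaves=[80, 65, 33, 41, 53]):
  L0: [80, 65, 33, 41, 53]
  L1: h(80,65)=(80*31+65)%997=551 h(33,41)=(33*31+41)%997=67 h(53,53)=(53*31+53)%997=699 -> [551, 67, 699]
  L2: h(551,67)=(551*31+67)%997=199 h(699,699)=(699*31+699)%997=434 -> [199, 434]
  L3: h(199,434)=(199*31+434)%997=621 -> [621]
  root=621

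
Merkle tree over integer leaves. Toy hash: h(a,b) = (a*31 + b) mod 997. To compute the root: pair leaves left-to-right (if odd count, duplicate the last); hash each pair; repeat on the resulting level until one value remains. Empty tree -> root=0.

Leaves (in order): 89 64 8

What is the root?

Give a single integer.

Answer: 33

Derivation:
L0: [89, 64, 8]
L1: h(89,64)=(89*31+64)%997=829 h(8,8)=(8*31+8)%997=256 -> [829, 256]
L2: h(829,256)=(829*31+256)%997=33 -> [33]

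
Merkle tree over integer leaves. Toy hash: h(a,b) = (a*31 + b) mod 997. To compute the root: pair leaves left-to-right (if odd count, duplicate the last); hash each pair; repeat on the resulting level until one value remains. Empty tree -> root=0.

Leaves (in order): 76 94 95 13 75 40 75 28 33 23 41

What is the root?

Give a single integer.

Answer: 394

Derivation:
L0: [76, 94, 95, 13, 75, 40, 75, 28, 33, 23, 41]
L1: h(76,94)=(76*31+94)%997=456 h(95,13)=(95*31+13)%997=964 h(75,40)=(75*31+40)%997=371 h(75,28)=(75*31+28)%997=359 h(33,23)=(33*31+23)%997=49 h(41,41)=(41*31+41)%997=315 -> [456, 964, 371, 359, 49, 315]
L2: h(456,964)=(456*31+964)%997=145 h(371,359)=(371*31+359)%997=893 h(49,315)=(49*31+315)%997=837 -> [145, 893, 837]
L3: h(145,893)=(145*31+893)%997=403 h(837,837)=(837*31+837)%997=862 -> [403, 862]
L4: h(403,862)=(403*31+862)%997=394 -> [394]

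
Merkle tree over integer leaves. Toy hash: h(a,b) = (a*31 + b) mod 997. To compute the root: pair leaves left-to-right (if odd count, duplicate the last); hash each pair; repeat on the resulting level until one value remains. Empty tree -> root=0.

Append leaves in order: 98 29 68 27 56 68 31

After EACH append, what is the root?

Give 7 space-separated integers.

Answer: 98 76 544 503 156 540 725

Derivation:
After append 98 (leaves=[98]):
  L0: [98]
  root=98
After append 29 (leaves=[98, 29]):
  L0: [98, 29]
  L1: h(98,29)=(98*31+29)%997=76 -> [76]
  root=76
After append 68 (leaves=[98, 29, 68]):
  L0: [98, 29, 68]
  L1: h(98,29)=(98*31+29)%997=76 h(68,68)=(68*31+68)%997=182 -> [76, 182]
  L2: h(76,182)=(76*31+182)%997=544 -> [544]
  root=544
After append 27 (leaves=[98, 29, 68, 27]):
  L0: [98, 29, 68, 27]
  L1: h(98,29)=(98*31+29)%997=76 h(68,27)=(68*31+27)%997=141 -> [76, 141]
  L2: h(76,141)=(76*31+141)%997=503 -> [503]
  root=503
After append 56 (leaves=[98, 29, 68, 27, 56]):
  L0: [98, 29, 68, 27, 56]
  L1: h(98,29)=(98*31+29)%997=76 h(68,27)=(68*31+27)%997=141 h(56,56)=(56*31+56)%997=795 -> [76, 141, 795]
  L2: h(76,141)=(76*31+141)%997=503 h(795,795)=(795*31+795)%997=515 -> [503, 515]
  L3: h(503,515)=(503*31+515)%997=156 -> [156]
  root=156
After append 68 (leaves=[98, 29, 68, 27, 56, 68]):
  L0: [98, 29, 68, 27, 56, 68]
  L1: h(98,29)=(98*31+29)%997=76 h(68,27)=(68*31+27)%997=141 h(56,68)=(56*31+68)%997=807 -> [76, 141, 807]
  L2: h(76,141)=(76*31+141)%997=503 h(807,807)=(807*31+807)%997=899 -> [503, 899]
  L3: h(503,899)=(503*31+899)%997=540 -> [540]
  root=540
After append 31 (leaves=[98, 29, 68, 27, 56, 68, 31]):
  L0: [98, 29, 68, 27, 56, 68, 31]
  L1: h(98,29)=(98*31+29)%997=76 h(68,27)=(68*31+27)%997=141 h(56,68)=(56*31+68)%997=807 h(31,31)=(31*31+31)%997=992 -> [76, 141, 807, 992]
  L2: h(76,141)=(76*31+141)%997=503 h(807,992)=(807*31+992)%997=87 -> [503, 87]
  L3: h(503,87)=(503*31+87)%997=725 -> [725]
  root=725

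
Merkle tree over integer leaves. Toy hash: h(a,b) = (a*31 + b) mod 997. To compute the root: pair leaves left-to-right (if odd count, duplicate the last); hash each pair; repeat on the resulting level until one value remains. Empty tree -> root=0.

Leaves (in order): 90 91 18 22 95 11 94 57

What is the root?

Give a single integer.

Answer: 895

Derivation:
L0: [90, 91, 18, 22, 95, 11, 94, 57]
L1: h(90,91)=(90*31+91)%997=887 h(18,22)=(18*31+22)%997=580 h(95,11)=(95*31+11)%997=962 h(94,57)=(94*31+57)%997=977 -> [887, 580, 962, 977]
L2: h(887,580)=(887*31+580)%997=161 h(962,977)=(962*31+977)%997=889 -> [161, 889]
L3: h(161,889)=(161*31+889)%997=895 -> [895]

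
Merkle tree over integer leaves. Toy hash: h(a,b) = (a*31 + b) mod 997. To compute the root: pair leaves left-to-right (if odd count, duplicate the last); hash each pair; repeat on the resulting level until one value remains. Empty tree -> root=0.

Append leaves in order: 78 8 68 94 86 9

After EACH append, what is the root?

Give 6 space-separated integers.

Answer: 78 432 613 639 197 724

Derivation:
After append 78 (leaves=[78]):
  L0: [78]
  root=78
After append 8 (leaves=[78, 8]):
  L0: [78, 8]
  L1: h(78,8)=(78*31+8)%997=432 -> [432]
  root=432
After append 68 (leaves=[78, 8, 68]):
  L0: [78, 8, 68]
  L1: h(78,8)=(78*31+8)%997=432 h(68,68)=(68*31+68)%997=182 -> [432, 182]
  L2: h(432,182)=(432*31+182)%997=613 -> [613]
  root=613
After append 94 (leaves=[78, 8, 68, 94]):
  L0: [78, 8, 68, 94]
  L1: h(78,8)=(78*31+8)%997=432 h(68,94)=(68*31+94)%997=208 -> [432, 208]
  L2: h(432,208)=(432*31+208)%997=639 -> [639]
  root=639
After append 86 (leaves=[78, 8, 68, 94, 86]):
  L0: [78, 8, 68, 94, 86]
  L1: h(78,8)=(78*31+8)%997=432 h(68,94)=(68*31+94)%997=208 h(86,86)=(86*31+86)%997=758 -> [432, 208, 758]
  L2: h(432,208)=(432*31+208)%997=639 h(758,758)=(758*31+758)%997=328 -> [639, 328]
  L3: h(639,328)=(639*31+328)%997=197 -> [197]
  root=197
After append 9 (leaves=[78, 8, 68, 94, 86, 9]):
  L0: [78, 8, 68, 94, 86, 9]
  L1: h(78,8)=(78*31+8)%997=432 h(68,94)=(68*31+94)%997=208 h(86,9)=(86*31+9)%997=681 -> [432, 208, 681]
  L2: h(432,208)=(432*31+208)%997=639 h(681,681)=(681*31+681)%997=855 -> [639, 855]
  L3: h(639,855)=(639*31+855)%997=724 -> [724]
  root=724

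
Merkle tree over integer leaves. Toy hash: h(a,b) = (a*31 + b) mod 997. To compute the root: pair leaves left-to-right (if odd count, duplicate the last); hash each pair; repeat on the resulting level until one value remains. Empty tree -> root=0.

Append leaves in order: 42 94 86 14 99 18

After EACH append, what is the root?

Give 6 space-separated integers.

After append 42 (leaves=[42]):
  L0: [42]
  root=42
After append 94 (leaves=[42, 94]):
  L0: [42, 94]
  L1: h(42,94)=(42*31+94)%997=399 -> [399]
  root=399
After append 86 (leaves=[42, 94, 86]):
  L0: [42, 94, 86]
  L1: h(42,94)=(42*31+94)%997=399 h(86,86)=(86*31+86)%997=758 -> [399, 758]
  L2: h(399,758)=(399*31+758)%997=166 -> [166]
  root=166
After append 14 (leaves=[42, 94, 86, 14]):
  L0: [42, 94, 86, 14]
  L1: h(42,94)=(42*31+94)%997=399 h(86,14)=(86*31+14)%997=686 -> [399, 686]
  L2: h(399,686)=(399*31+686)%997=94 -> [94]
  root=94
After append 99 (leaves=[42, 94, 86, 14, 99]):
  L0: [42, 94, 86, 14, 99]
  L1: h(42,94)=(42*31+94)%997=399 h(86,14)=(86*31+14)%997=686 h(99,99)=(99*31+99)%997=177 -> [399, 686, 177]
  L2: h(399,686)=(399*31+686)%997=94 h(177,177)=(177*31+177)%997=679 -> [94, 679]
  L3: h(94,679)=(94*31+679)%997=602 -> [602]
  root=602
After append 18 (leaves=[42, 94, 86, 14, 99, 18]):
  L0: [42, 94, 86, 14, 99, 18]
  L1: h(42,94)=(42*31+94)%997=399 h(86,14)=(86*31+14)%997=686 h(99,18)=(99*31+18)%997=96 -> [399, 686, 96]
  L2: h(399,686)=(399*31+686)%997=94 h(96,96)=(96*31+96)%997=81 -> [94, 81]
  L3: h(94,81)=(94*31+81)%997=4 -> [4]
  root=4

Answer: 42 399 166 94 602 4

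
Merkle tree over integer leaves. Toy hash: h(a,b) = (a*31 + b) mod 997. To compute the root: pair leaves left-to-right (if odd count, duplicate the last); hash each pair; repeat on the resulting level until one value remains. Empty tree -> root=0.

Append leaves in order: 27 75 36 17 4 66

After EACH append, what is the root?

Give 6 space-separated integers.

Answer: 27 912 511 492 405 395

Derivation:
After append 27 (leaves=[27]):
  L0: [27]
  root=27
After append 75 (leaves=[27, 75]):
  L0: [27, 75]
  L1: h(27,75)=(27*31+75)%997=912 -> [912]
  root=912
After append 36 (leaves=[27, 75, 36]):
  L0: [27, 75, 36]
  L1: h(27,75)=(27*31+75)%997=912 h(36,36)=(36*31+36)%997=155 -> [912, 155]
  L2: h(912,155)=(912*31+155)%997=511 -> [511]
  root=511
After append 17 (leaves=[27, 75, 36, 17]):
  L0: [27, 75, 36, 17]
  L1: h(27,75)=(27*31+75)%997=912 h(36,17)=(36*31+17)%997=136 -> [912, 136]
  L2: h(912,136)=(912*31+136)%997=492 -> [492]
  root=492
After append 4 (leaves=[27, 75, 36, 17, 4]):
  L0: [27, 75, 36, 17, 4]
  L1: h(27,75)=(27*31+75)%997=912 h(36,17)=(36*31+17)%997=136 h(4,4)=(4*31+4)%997=128 -> [912, 136, 128]
  L2: h(912,136)=(912*31+136)%997=492 h(128,128)=(128*31+128)%997=108 -> [492, 108]
  L3: h(492,108)=(492*31+108)%997=405 -> [405]
  root=405
After append 66 (leaves=[27, 75, 36, 17, 4, 66]):
  L0: [27, 75, 36, 17, 4, 66]
  L1: h(27,75)=(27*31+75)%997=912 h(36,17)=(36*31+17)%997=136 h(4,66)=(4*31+66)%997=190 -> [912, 136, 190]
  L2: h(912,136)=(912*31+136)%997=492 h(190,190)=(190*31+190)%997=98 -> [492, 98]
  L3: h(492,98)=(492*31+98)%997=395 -> [395]
  root=395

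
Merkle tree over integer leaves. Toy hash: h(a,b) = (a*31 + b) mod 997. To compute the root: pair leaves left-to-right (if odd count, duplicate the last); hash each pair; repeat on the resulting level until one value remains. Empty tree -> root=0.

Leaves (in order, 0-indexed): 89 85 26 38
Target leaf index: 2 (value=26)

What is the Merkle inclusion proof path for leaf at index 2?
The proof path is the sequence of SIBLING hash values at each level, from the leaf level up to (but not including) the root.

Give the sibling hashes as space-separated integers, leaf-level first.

Answer: 38 850

Derivation:
L0 (leaves): [89, 85, 26, 38], target index=2
L1: h(89,85)=(89*31+85)%997=850 [pair 0] h(26,38)=(26*31+38)%997=844 [pair 1] -> [850, 844]
  Sibling for proof at L0: 38
L2: h(850,844)=(850*31+844)%997=275 [pair 0] -> [275]
  Sibling for proof at L1: 850
Root: 275
Proof path (sibling hashes from leaf to root): [38, 850]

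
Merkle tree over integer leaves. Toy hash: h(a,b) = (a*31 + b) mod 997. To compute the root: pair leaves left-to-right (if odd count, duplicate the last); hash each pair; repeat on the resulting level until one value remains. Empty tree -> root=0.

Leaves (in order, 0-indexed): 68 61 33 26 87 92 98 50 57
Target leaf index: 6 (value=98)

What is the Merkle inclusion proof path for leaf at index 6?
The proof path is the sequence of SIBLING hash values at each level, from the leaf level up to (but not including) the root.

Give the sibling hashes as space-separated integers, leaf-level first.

L0 (leaves): [68, 61, 33, 26, 87, 92, 98, 50, 57], target index=6
L1: h(68,61)=(68*31+61)%997=175 [pair 0] h(33,26)=(33*31+26)%997=52 [pair 1] h(87,92)=(87*31+92)%997=795 [pair 2] h(98,50)=(98*31+50)%997=97 [pair 3] h(57,57)=(57*31+57)%997=827 [pair 4] -> [175, 52, 795, 97, 827]
  Sibling for proof at L0: 50
L2: h(175,52)=(175*31+52)%997=492 [pair 0] h(795,97)=(795*31+97)%997=814 [pair 1] h(827,827)=(827*31+827)%997=542 [pair 2] -> [492, 814, 542]
  Sibling for proof at L1: 795
L3: h(492,814)=(492*31+814)%997=114 [pair 0] h(542,542)=(542*31+542)%997=395 [pair 1] -> [114, 395]
  Sibling for proof at L2: 492
L4: h(114,395)=(114*31+395)%997=938 [pair 0] -> [938]
  Sibling for proof at L3: 395
Root: 938
Proof path (sibling hashes from leaf to root): [50, 795, 492, 395]

Answer: 50 795 492 395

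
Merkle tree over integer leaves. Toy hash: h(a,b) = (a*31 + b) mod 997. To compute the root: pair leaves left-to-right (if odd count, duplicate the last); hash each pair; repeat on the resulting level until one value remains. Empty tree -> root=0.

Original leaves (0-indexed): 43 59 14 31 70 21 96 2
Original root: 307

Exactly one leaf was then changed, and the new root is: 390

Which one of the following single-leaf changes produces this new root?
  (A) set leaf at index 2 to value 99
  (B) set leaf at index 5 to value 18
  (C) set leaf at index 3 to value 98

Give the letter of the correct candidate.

Answer: C

Derivation:
Original leaves: [43, 59, 14, 31, 70, 21, 96, 2]
Target new root: 390
Try each candidate change and compute the resulting root:
Candidate A: set leaf[2] = 99 -> leaves = [43, 59, 99, 31, 70, 21, 96, 2]
  L0: [43, 59, 99, 31, 70, 21, 96, 2]
  L1: h(43,59)=(43*31+59)%997=395 h(99,31)=(99*31+31)%997=109 h(70,21)=(70*31+21)%997=197 h(96,2)=(96*31+2)%997=984 -> [395, 109, 197, 984]
  L2: h(395,109)=(395*31+109)%997=390 h(197,984)=(197*31+984)%997=112 -> [390, 112]
  L3: h(390,112)=(390*31+112)%997=238 -> [238]
  root = 238 != target 390
Candidate B: set leaf[5] = 18 -> leaves = [43, 59, 14, 31, 70, 18, 96, 2]
  L0: [43, 59, 14, 31, 70, 18, 96, 2]
  L1: h(43,59)=(43*31+59)%997=395 h(14,31)=(14*31+31)%997=465 h(70,18)=(70*31+18)%997=194 h(96,2)=(96*31+2)%997=984 -> [395, 465, 194, 984]
  L2: h(395,465)=(395*31+465)%997=746 h(194,984)=(194*31+984)%997=19 -> [746, 19]
  L3: h(746,19)=(746*31+19)%997=214 -> [214]
  root = 214 != target 390
Candidate C: set leaf[3] = 98 -> leaves = [43, 59, 14, 98, 70, 21, 96, 2]
  L0: [43, 59, 14, 98, 70, 21, 96, 2]
  L1: h(43,59)=(43*31+59)%997=395 h(14,98)=(14*31+98)%997=532 h(70,21)=(70*31+21)%997=197 h(96,2)=(96*31+2)%997=984 -> [395, 532, 197, 984]
  L2: h(395,532)=(395*31+532)%997=813 h(197,984)=(197*31+984)%997=112 -> [813, 112]
  L3: h(813,112)=(813*31+112)%997=390 -> [390]
  root = 390 == target 390  ** MATCH **
Candidate C produces the target root.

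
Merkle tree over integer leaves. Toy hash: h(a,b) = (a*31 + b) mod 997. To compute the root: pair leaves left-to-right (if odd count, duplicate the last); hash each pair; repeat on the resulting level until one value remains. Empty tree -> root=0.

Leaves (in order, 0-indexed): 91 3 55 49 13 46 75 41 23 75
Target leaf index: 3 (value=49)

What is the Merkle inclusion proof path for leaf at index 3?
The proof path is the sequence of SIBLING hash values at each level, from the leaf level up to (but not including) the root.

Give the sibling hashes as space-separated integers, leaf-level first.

L0 (leaves): [91, 3, 55, 49, 13, 46, 75, 41, 23, 75], target index=3
L1: h(91,3)=(91*31+3)%997=830 [pair 0] h(55,49)=(55*31+49)%997=757 [pair 1] h(13,46)=(13*31+46)%997=449 [pair 2] h(75,41)=(75*31+41)%997=372 [pair 3] h(23,75)=(23*31+75)%997=788 [pair 4] -> [830, 757, 449, 372, 788]
  Sibling for proof at L0: 55
L2: h(830,757)=(830*31+757)%997=565 [pair 0] h(449,372)=(449*31+372)%997=333 [pair 1] h(788,788)=(788*31+788)%997=291 [pair 2] -> [565, 333, 291]
  Sibling for proof at L1: 830
L3: h(565,333)=(565*31+333)%997=899 [pair 0] h(291,291)=(291*31+291)%997=339 [pair 1] -> [899, 339]
  Sibling for proof at L2: 333
L4: h(899,339)=(899*31+339)%997=292 [pair 0] -> [292]
  Sibling for proof at L3: 339
Root: 292
Proof path (sibling hashes from leaf to root): [55, 830, 333, 339]

Answer: 55 830 333 339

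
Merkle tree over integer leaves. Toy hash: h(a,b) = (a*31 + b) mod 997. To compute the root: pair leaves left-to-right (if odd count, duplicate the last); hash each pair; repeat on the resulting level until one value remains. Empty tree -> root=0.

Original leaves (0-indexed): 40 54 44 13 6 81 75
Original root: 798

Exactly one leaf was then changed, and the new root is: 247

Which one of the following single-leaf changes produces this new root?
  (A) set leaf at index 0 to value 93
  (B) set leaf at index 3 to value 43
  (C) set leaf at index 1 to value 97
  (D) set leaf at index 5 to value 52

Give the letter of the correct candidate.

Original leaves: [40, 54, 44, 13, 6, 81, 75]
Target new root: 247
Try each candidate change and compute the resulting root:
Candidate A: set leaf[0] = 93 -> leaves = [93, 54, 44, 13, 6, 81, 75]
  L0: [93, 54, 44, 13, 6, 81, 75]
  L1: h(93,54)=(93*31+54)%997=943 h(44,13)=(44*31+13)%997=380 h(6,81)=(6*31+81)%997=267 h(75,75)=(75*31+75)%997=406 -> [943, 380, 267, 406]
  L2: h(943,380)=(943*31+380)%997=700 h(267,406)=(267*31+406)%997=707 -> [700, 707]
  L3: h(700,707)=(700*31+707)%997=473 -> [473]
  root = 473 != target 247
Candidate B: set leaf[3] = 43 -> leaves = [40, 54, 44, 43, 6, 81, 75]
  L0: [40, 54, 44, 43, 6, 81, 75]
  L1: h(40,54)=(40*31+54)%997=297 h(44,43)=(44*31+43)%997=410 h(6,81)=(6*31+81)%997=267 h(75,75)=(75*31+75)%997=406 -> [297, 410, 267, 406]
  L2: h(297,410)=(297*31+410)%997=644 h(267,406)=(267*31+406)%997=707 -> [644, 707]
  L3: h(644,707)=(644*31+707)%997=731 -> [731]
  root = 731 != target 247
Candidate C: set leaf[1] = 97 -> leaves = [40, 97, 44, 13, 6, 81, 75]
  L0: [40, 97, 44, 13, 6, 81, 75]
  L1: h(40,97)=(40*31+97)%997=340 h(44,13)=(44*31+13)%997=380 h(6,81)=(6*31+81)%997=267 h(75,75)=(75*31+75)%997=406 -> [340, 380, 267, 406]
  L2: h(340,380)=(340*31+380)%997=950 h(267,406)=(267*31+406)%997=707 -> [950, 707]
  L3: h(950,707)=(950*31+707)%997=247 -> [247]
  root = 247 == target 247  ** MATCH **
Candidate D: set leaf[5] = 52 -> leaves = [40, 54, 44, 13, 6, 52, 75]
  L0: [40, 54, 44, 13, 6, 52, 75]
  L1: h(40,54)=(40*31+54)%997=297 h(44,13)=(44*31+13)%997=380 h(6,52)=(6*31+52)%997=238 h(75,75)=(75*31+75)%997=406 -> [297, 380, 238, 406]
  L2: h(297,380)=(297*31+380)%997=614 h(238,406)=(238*31+406)%997=805 -> [614, 805]
  L3: h(614,805)=(614*31+805)%997=896 -> [896]
  root = 896 != target 247
Candidate C produces the target root.

Answer: C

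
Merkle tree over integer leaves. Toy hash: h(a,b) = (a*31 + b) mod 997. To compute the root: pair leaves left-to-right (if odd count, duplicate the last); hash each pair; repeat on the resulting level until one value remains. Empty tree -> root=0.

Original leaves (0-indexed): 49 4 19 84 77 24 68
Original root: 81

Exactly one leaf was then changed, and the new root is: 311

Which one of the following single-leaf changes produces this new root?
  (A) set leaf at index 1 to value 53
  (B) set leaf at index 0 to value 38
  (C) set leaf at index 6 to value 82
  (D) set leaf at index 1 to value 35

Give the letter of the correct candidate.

Original leaves: [49, 4, 19, 84, 77, 24, 68]
Target new root: 311
Try each candidate change and compute the resulting root:
Candidate A: set leaf[1] = 53 -> leaves = [49, 53, 19, 84, 77, 24, 68]
  L0: [49, 53, 19, 84, 77, 24, 68]
  L1: h(49,53)=(49*31+53)%997=575 h(19,84)=(19*31+84)%997=673 h(77,24)=(77*31+24)%997=417 h(68,68)=(68*31+68)%997=182 -> [575, 673, 417, 182]
  L2: h(575,673)=(575*31+673)%997=552 h(417,182)=(417*31+182)%997=148 -> [552, 148]
  L3: h(552,148)=(552*31+148)%997=311 -> [311]
  root = 311 == target 311  ** MATCH **
Candidate B: set leaf[0] = 38 -> leaves = [38, 4, 19, 84, 77, 24, 68]
  L0: [38, 4, 19, 84, 77, 24, 68]
  L1: h(38,4)=(38*31+4)%997=185 h(19,84)=(19*31+84)%997=673 h(77,24)=(77*31+24)%997=417 h(68,68)=(68*31+68)%997=182 -> [185, 673, 417, 182]
  L2: h(185,673)=(185*31+673)%997=426 h(417,182)=(417*31+182)%997=148 -> [426, 148]
  L3: h(426,148)=(426*31+148)%997=393 -> [393]
  root = 393 != target 311
Candidate C: set leaf[6] = 82 -> leaves = [49, 4, 19, 84, 77, 24, 82]
  L0: [49, 4, 19, 84, 77, 24, 82]
  L1: h(49,4)=(49*31+4)%997=526 h(19,84)=(19*31+84)%997=673 h(77,24)=(77*31+24)%997=417 h(82,82)=(82*31+82)%997=630 -> [526, 673, 417, 630]
  L2: h(526,673)=(526*31+673)%997=30 h(417,630)=(417*31+630)%997=596 -> [30, 596]
  L3: h(30,596)=(30*31+596)%997=529 -> [529]
  root = 529 != target 311
Candidate D: set leaf[1] = 35 -> leaves = [49, 35, 19, 84, 77, 24, 68]
  L0: [49, 35, 19, 84, 77, 24, 68]
  L1: h(49,35)=(49*31+35)%997=557 h(19,84)=(19*31+84)%997=673 h(77,24)=(77*31+24)%997=417 h(68,68)=(68*31+68)%997=182 -> [557, 673, 417, 182]
  L2: h(557,673)=(557*31+673)%997=991 h(417,182)=(417*31+182)%997=148 -> [991, 148]
  L3: h(991,148)=(991*31+148)%997=959 -> [959]
  root = 959 != target 311
Candidate A produces the target root.

Answer: A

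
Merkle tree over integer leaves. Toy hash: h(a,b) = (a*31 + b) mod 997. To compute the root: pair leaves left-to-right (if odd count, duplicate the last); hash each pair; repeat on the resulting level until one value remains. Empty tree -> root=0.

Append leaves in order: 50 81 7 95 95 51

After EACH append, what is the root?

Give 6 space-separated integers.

Answer: 50 634 935 26 380 966

Derivation:
After append 50 (leaves=[50]):
  L0: [50]
  root=50
After append 81 (leaves=[50, 81]):
  L0: [50, 81]
  L1: h(50,81)=(50*31+81)%997=634 -> [634]
  root=634
After append 7 (leaves=[50, 81, 7]):
  L0: [50, 81, 7]
  L1: h(50,81)=(50*31+81)%997=634 h(7,7)=(7*31+7)%997=224 -> [634, 224]
  L2: h(634,224)=(634*31+224)%997=935 -> [935]
  root=935
After append 95 (leaves=[50, 81, 7, 95]):
  L0: [50, 81, 7, 95]
  L1: h(50,81)=(50*31+81)%997=634 h(7,95)=(7*31+95)%997=312 -> [634, 312]
  L2: h(634,312)=(634*31+312)%997=26 -> [26]
  root=26
After append 95 (leaves=[50, 81, 7, 95, 95]):
  L0: [50, 81, 7, 95, 95]
  L1: h(50,81)=(50*31+81)%997=634 h(7,95)=(7*31+95)%997=312 h(95,95)=(95*31+95)%997=49 -> [634, 312, 49]
  L2: h(634,312)=(634*31+312)%997=26 h(49,49)=(49*31+49)%997=571 -> [26, 571]
  L3: h(26,571)=(26*31+571)%997=380 -> [380]
  root=380
After append 51 (leaves=[50, 81, 7, 95, 95, 51]):
  L0: [50, 81, 7, 95, 95, 51]
  L1: h(50,81)=(50*31+81)%997=634 h(7,95)=(7*31+95)%997=312 h(95,51)=(95*31+51)%997=5 -> [634, 312, 5]
  L2: h(634,312)=(634*31+312)%997=26 h(5,5)=(5*31+5)%997=160 -> [26, 160]
  L3: h(26,160)=(26*31+160)%997=966 -> [966]
  root=966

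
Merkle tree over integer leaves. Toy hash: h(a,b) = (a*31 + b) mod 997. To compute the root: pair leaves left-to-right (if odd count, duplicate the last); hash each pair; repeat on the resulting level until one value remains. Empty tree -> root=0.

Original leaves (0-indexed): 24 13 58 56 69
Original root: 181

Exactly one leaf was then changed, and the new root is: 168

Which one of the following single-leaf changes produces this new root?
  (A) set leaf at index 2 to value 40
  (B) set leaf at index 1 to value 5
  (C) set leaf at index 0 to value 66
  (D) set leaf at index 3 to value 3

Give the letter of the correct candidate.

Original leaves: [24, 13, 58, 56, 69]
Target new root: 168
Try each candidate change and compute the resulting root:
Candidate A: set leaf[2] = 40 -> leaves = [24, 13, 40, 56, 69]
  L0: [24, 13, 40, 56, 69]
  L1: h(24,13)=(24*31+13)%997=757 h(40,56)=(40*31+56)%997=299 h(69,69)=(69*31+69)%997=214 -> [757, 299, 214]
  L2: h(757,299)=(757*31+299)%997=835 h(214,214)=(214*31+214)%997=866 -> [835, 866]
  L3: h(835,866)=(835*31+866)%997=829 -> [829]
  root = 829 != target 168
Candidate B: set leaf[1] = 5 -> leaves = [24, 5, 58, 56, 69]
  L0: [24, 5, 58, 56, 69]
  L1: h(24,5)=(24*31+5)%997=749 h(58,56)=(58*31+56)%997=857 h(69,69)=(69*31+69)%997=214 -> [749, 857, 214]
  L2: h(749,857)=(749*31+857)%997=148 h(214,214)=(214*31+214)%997=866 -> [148, 866]
  L3: h(148,866)=(148*31+866)%997=469 -> [469]
  root = 469 != target 168
Candidate C: set leaf[0] = 66 -> leaves = [66, 13, 58, 56, 69]
  L0: [66, 13, 58, 56, 69]
  L1: h(66,13)=(66*31+13)%997=65 h(58,56)=(58*31+56)%997=857 h(69,69)=(69*31+69)%997=214 -> [65, 857, 214]
  L2: h(65,857)=(65*31+857)%997=878 h(214,214)=(214*31+214)%997=866 -> [878, 866]
  L3: h(878,866)=(878*31+866)%997=168 -> [168]
  root = 168 == target 168  ** MATCH **
Candidate D: set leaf[3] = 3 -> leaves = [24, 13, 58, 3, 69]
  L0: [24, 13, 58, 3, 69]
  L1: h(24,13)=(24*31+13)%997=757 h(58,3)=(58*31+3)%997=804 h(69,69)=(69*31+69)%997=214 -> [757, 804, 214]
  L2: h(757,804)=(757*31+804)%997=343 h(214,214)=(214*31+214)%997=866 -> [343, 866]
  L3: h(343,866)=(343*31+866)%997=532 -> [532]
  root = 532 != target 168
Candidate C produces the target root.

Answer: C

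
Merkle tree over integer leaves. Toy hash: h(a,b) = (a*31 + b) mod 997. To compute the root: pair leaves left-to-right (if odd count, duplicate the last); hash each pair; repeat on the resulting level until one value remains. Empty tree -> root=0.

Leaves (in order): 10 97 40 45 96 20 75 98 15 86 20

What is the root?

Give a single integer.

Answer: 956

Derivation:
L0: [10, 97, 40, 45, 96, 20, 75, 98, 15, 86, 20]
L1: h(10,97)=(10*31+97)%997=407 h(40,45)=(40*31+45)%997=288 h(96,20)=(96*31+20)%997=5 h(75,98)=(75*31+98)%997=429 h(15,86)=(15*31+86)%997=551 h(20,20)=(20*31+20)%997=640 -> [407, 288, 5, 429, 551, 640]
L2: h(407,288)=(407*31+288)%997=941 h(5,429)=(5*31+429)%997=584 h(551,640)=(551*31+640)%997=772 -> [941, 584, 772]
L3: h(941,584)=(941*31+584)%997=842 h(772,772)=(772*31+772)%997=776 -> [842, 776]
L4: h(842,776)=(842*31+776)%997=956 -> [956]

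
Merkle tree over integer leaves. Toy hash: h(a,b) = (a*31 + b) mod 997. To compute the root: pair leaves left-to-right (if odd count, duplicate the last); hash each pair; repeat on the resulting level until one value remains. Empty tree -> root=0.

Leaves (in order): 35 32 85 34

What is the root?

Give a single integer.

L0: [35, 32, 85, 34]
L1: h(35,32)=(35*31+32)%997=120 h(85,34)=(85*31+34)%997=675 -> [120, 675]
L2: h(120,675)=(120*31+675)%997=407 -> [407]

Answer: 407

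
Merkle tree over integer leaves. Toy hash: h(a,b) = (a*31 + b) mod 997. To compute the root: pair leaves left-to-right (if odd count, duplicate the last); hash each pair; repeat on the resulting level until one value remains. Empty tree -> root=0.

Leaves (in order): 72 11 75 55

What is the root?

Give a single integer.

L0: [72, 11, 75, 55]
L1: h(72,11)=(72*31+11)%997=249 h(75,55)=(75*31+55)%997=386 -> [249, 386]
L2: h(249,386)=(249*31+386)%997=129 -> [129]

Answer: 129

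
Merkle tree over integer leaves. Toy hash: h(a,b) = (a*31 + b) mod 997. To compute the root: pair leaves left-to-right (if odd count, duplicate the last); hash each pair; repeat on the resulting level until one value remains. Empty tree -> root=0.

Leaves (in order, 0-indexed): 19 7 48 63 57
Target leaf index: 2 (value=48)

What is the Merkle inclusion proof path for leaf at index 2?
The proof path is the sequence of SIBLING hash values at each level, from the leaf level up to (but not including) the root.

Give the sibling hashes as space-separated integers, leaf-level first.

Answer: 63 596 542

Derivation:
L0 (leaves): [19, 7, 48, 63, 57], target index=2
L1: h(19,7)=(19*31+7)%997=596 [pair 0] h(48,63)=(48*31+63)%997=554 [pair 1] h(57,57)=(57*31+57)%997=827 [pair 2] -> [596, 554, 827]
  Sibling for proof at L0: 63
L2: h(596,554)=(596*31+554)%997=87 [pair 0] h(827,827)=(827*31+827)%997=542 [pair 1] -> [87, 542]
  Sibling for proof at L1: 596
L3: h(87,542)=(87*31+542)%997=248 [pair 0] -> [248]
  Sibling for proof at L2: 542
Root: 248
Proof path (sibling hashes from leaf to root): [63, 596, 542]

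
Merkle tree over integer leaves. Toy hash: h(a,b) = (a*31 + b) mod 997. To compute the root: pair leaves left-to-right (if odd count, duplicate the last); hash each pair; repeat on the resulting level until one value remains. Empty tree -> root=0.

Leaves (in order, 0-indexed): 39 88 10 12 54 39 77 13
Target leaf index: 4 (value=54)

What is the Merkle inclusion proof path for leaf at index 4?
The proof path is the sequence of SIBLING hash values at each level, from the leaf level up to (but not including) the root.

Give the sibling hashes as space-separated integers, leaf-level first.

Answer: 39 406 649

Derivation:
L0 (leaves): [39, 88, 10, 12, 54, 39, 77, 13], target index=4
L1: h(39,88)=(39*31+88)%997=300 [pair 0] h(10,12)=(10*31+12)%997=322 [pair 1] h(54,39)=(54*31+39)%997=716 [pair 2] h(77,13)=(77*31+13)%997=406 [pair 3] -> [300, 322, 716, 406]
  Sibling for proof at L0: 39
L2: h(300,322)=(300*31+322)%997=649 [pair 0] h(716,406)=(716*31+406)%997=668 [pair 1] -> [649, 668]
  Sibling for proof at L1: 406
L3: h(649,668)=(649*31+668)%997=847 [pair 0] -> [847]
  Sibling for proof at L2: 649
Root: 847
Proof path (sibling hashes from leaf to root): [39, 406, 649]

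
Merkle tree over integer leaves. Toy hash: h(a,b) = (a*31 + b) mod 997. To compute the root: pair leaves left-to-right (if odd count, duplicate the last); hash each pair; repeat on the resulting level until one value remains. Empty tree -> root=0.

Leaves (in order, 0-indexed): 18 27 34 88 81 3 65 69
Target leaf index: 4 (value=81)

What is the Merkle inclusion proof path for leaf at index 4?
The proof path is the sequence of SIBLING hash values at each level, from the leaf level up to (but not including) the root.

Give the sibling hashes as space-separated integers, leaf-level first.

L0 (leaves): [18, 27, 34, 88, 81, 3, 65, 69], target index=4
L1: h(18,27)=(18*31+27)%997=585 [pair 0] h(34,88)=(34*31+88)%997=145 [pair 1] h(81,3)=(81*31+3)%997=520 [pair 2] h(65,69)=(65*31+69)%997=90 [pair 3] -> [585, 145, 520, 90]
  Sibling for proof at L0: 3
L2: h(585,145)=(585*31+145)%997=334 [pair 0] h(520,90)=(520*31+90)%997=258 [pair 1] -> [334, 258]
  Sibling for proof at L1: 90
L3: h(334,258)=(334*31+258)%997=642 [pair 0] -> [642]
  Sibling for proof at L2: 334
Root: 642
Proof path (sibling hashes from leaf to root): [3, 90, 334]

Answer: 3 90 334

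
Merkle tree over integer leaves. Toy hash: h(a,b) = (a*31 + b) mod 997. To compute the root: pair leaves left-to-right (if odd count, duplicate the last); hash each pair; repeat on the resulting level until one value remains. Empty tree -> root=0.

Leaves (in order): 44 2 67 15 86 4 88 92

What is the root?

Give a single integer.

Answer: 569

Derivation:
L0: [44, 2, 67, 15, 86, 4, 88, 92]
L1: h(44,2)=(44*31+2)%997=369 h(67,15)=(67*31+15)%997=98 h(86,4)=(86*31+4)%997=676 h(88,92)=(88*31+92)%997=826 -> [369, 98, 676, 826]
L2: h(369,98)=(369*31+98)%997=570 h(676,826)=(676*31+826)%997=845 -> [570, 845]
L3: h(570,845)=(570*31+845)%997=569 -> [569]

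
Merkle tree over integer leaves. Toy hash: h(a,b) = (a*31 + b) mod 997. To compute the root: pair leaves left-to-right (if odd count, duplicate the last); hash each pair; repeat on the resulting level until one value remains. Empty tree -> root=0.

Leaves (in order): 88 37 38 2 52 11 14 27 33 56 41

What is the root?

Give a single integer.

Answer: 794

Derivation:
L0: [88, 37, 38, 2, 52, 11, 14, 27, 33, 56, 41]
L1: h(88,37)=(88*31+37)%997=771 h(38,2)=(38*31+2)%997=183 h(52,11)=(52*31+11)%997=626 h(14,27)=(14*31+27)%997=461 h(33,56)=(33*31+56)%997=82 h(41,41)=(41*31+41)%997=315 -> [771, 183, 626, 461, 82, 315]
L2: h(771,183)=(771*31+183)%997=156 h(626,461)=(626*31+461)%997=924 h(82,315)=(82*31+315)%997=863 -> [156, 924, 863]
L3: h(156,924)=(156*31+924)%997=775 h(863,863)=(863*31+863)%997=697 -> [775, 697]
L4: h(775,697)=(775*31+697)%997=794 -> [794]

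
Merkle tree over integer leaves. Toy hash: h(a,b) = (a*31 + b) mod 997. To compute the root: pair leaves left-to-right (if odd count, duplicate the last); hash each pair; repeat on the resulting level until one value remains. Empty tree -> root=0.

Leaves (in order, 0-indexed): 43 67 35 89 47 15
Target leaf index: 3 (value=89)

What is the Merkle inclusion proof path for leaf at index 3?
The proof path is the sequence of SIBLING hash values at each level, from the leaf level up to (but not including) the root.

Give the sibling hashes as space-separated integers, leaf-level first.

Answer: 35 403 245

Derivation:
L0 (leaves): [43, 67, 35, 89, 47, 15], target index=3
L1: h(43,67)=(43*31+67)%997=403 [pair 0] h(35,89)=(35*31+89)%997=177 [pair 1] h(47,15)=(47*31+15)%997=475 [pair 2] -> [403, 177, 475]
  Sibling for proof at L0: 35
L2: h(403,177)=(403*31+177)%997=706 [pair 0] h(475,475)=(475*31+475)%997=245 [pair 1] -> [706, 245]
  Sibling for proof at L1: 403
L3: h(706,245)=(706*31+245)%997=197 [pair 0] -> [197]
  Sibling for proof at L2: 245
Root: 197
Proof path (sibling hashes from leaf to root): [35, 403, 245]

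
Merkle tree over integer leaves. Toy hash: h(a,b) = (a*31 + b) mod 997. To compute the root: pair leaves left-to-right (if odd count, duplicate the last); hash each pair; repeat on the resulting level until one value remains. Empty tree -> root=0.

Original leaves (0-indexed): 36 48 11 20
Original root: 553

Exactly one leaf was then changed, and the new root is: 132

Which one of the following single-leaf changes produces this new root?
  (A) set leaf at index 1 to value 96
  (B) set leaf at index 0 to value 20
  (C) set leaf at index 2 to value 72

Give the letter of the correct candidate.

Original leaves: [36, 48, 11, 20]
Target new root: 132
Try each candidate change and compute the resulting root:
Candidate A: set leaf[1] = 96 -> leaves = [36, 96, 11, 20]
  L0: [36, 96, 11, 20]
  L1: h(36,96)=(36*31+96)%997=215 h(11,20)=(11*31+20)%997=361 -> [215, 361]
  L2: h(215,361)=(215*31+361)%997=47 -> [47]
  root = 47 != target 132
Candidate B: set leaf[0] = 20 -> leaves = [20, 48, 11, 20]
  L0: [20, 48, 11, 20]
  L1: h(20,48)=(20*31+48)%997=668 h(11,20)=(11*31+20)%997=361 -> [668, 361]
  L2: h(668,361)=(668*31+361)%997=132 -> [132]
  root = 132 == target 132  ** MATCH **
Candidate C: set leaf[2] = 72 -> leaves = [36, 48, 72, 20]
  L0: [36, 48, 72, 20]
  L1: h(36,48)=(36*31+48)%997=167 h(72,20)=(72*31+20)%997=258 -> [167, 258]
  L2: h(167,258)=(167*31+258)%997=450 -> [450]
  root = 450 != target 132
Candidate B produces the target root.

Answer: B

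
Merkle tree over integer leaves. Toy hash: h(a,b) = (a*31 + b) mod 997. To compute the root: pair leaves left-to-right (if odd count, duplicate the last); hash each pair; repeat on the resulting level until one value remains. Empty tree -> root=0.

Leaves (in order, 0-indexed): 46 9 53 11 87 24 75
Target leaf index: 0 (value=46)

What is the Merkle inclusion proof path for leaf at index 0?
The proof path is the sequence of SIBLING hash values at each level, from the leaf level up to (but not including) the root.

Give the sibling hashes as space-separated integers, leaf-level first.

L0 (leaves): [46, 9, 53, 11, 87, 24, 75], target index=0
L1: h(46,9)=(46*31+9)%997=438 [pair 0] h(53,11)=(53*31+11)%997=657 [pair 1] h(87,24)=(87*31+24)%997=727 [pair 2] h(75,75)=(75*31+75)%997=406 [pair 3] -> [438, 657, 727, 406]
  Sibling for proof at L0: 9
L2: h(438,657)=(438*31+657)%997=277 [pair 0] h(727,406)=(727*31+406)%997=12 [pair 1] -> [277, 12]
  Sibling for proof at L1: 657
L3: h(277,12)=(277*31+12)%997=623 [pair 0] -> [623]
  Sibling for proof at L2: 12
Root: 623
Proof path (sibling hashes from leaf to root): [9, 657, 12]

Answer: 9 657 12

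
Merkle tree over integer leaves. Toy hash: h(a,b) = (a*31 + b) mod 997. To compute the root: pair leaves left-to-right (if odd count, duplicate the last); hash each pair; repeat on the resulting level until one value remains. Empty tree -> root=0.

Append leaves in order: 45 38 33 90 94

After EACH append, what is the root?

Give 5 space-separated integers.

Answer: 45 436 614 671 408

Derivation:
After append 45 (leaves=[45]):
  L0: [45]
  root=45
After append 38 (leaves=[45, 38]):
  L0: [45, 38]
  L1: h(45,38)=(45*31+38)%997=436 -> [436]
  root=436
After append 33 (leaves=[45, 38, 33]):
  L0: [45, 38, 33]
  L1: h(45,38)=(45*31+38)%997=436 h(33,33)=(33*31+33)%997=59 -> [436, 59]
  L2: h(436,59)=(436*31+59)%997=614 -> [614]
  root=614
After append 90 (leaves=[45, 38, 33, 90]):
  L0: [45, 38, 33, 90]
  L1: h(45,38)=(45*31+38)%997=436 h(33,90)=(33*31+90)%997=116 -> [436, 116]
  L2: h(436,116)=(436*31+116)%997=671 -> [671]
  root=671
After append 94 (leaves=[45, 38, 33, 90, 94]):
  L0: [45, 38, 33, 90, 94]
  L1: h(45,38)=(45*31+38)%997=436 h(33,90)=(33*31+90)%997=116 h(94,94)=(94*31+94)%997=17 -> [436, 116, 17]
  L2: h(436,116)=(436*31+116)%997=671 h(17,17)=(17*31+17)%997=544 -> [671, 544]
  L3: h(671,544)=(671*31+544)%997=408 -> [408]
  root=408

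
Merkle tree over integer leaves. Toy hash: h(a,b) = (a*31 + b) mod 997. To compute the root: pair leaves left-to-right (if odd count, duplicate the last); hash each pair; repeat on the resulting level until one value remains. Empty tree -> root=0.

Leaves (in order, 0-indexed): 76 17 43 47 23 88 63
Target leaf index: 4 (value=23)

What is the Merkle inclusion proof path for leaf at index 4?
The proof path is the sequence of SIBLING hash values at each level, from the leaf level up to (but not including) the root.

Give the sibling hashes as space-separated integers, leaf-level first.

Answer: 88 22 168

Derivation:
L0 (leaves): [76, 17, 43, 47, 23, 88, 63], target index=4
L1: h(76,17)=(76*31+17)%997=379 [pair 0] h(43,47)=(43*31+47)%997=383 [pair 1] h(23,88)=(23*31+88)%997=801 [pair 2] h(63,63)=(63*31+63)%997=22 [pair 3] -> [379, 383, 801, 22]
  Sibling for proof at L0: 88
L2: h(379,383)=(379*31+383)%997=168 [pair 0] h(801,22)=(801*31+22)%997=925 [pair 1] -> [168, 925]
  Sibling for proof at L1: 22
L3: h(168,925)=(168*31+925)%997=151 [pair 0] -> [151]
  Sibling for proof at L2: 168
Root: 151
Proof path (sibling hashes from leaf to root): [88, 22, 168]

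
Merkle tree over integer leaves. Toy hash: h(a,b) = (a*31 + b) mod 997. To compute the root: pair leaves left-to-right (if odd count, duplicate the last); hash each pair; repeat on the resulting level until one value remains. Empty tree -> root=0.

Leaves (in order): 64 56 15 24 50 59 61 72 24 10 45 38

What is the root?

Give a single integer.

Answer: 3

Derivation:
L0: [64, 56, 15, 24, 50, 59, 61, 72, 24, 10, 45, 38]
L1: h(64,56)=(64*31+56)%997=46 h(15,24)=(15*31+24)%997=489 h(50,59)=(50*31+59)%997=612 h(61,72)=(61*31+72)%997=966 h(24,10)=(24*31+10)%997=754 h(45,38)=(45*31+38)%997=436 -> [46, 489, 612, 966, 754, 436]
L2: h(46,489)=(46*31+489)%997=918 h(612,966)=(612*31+966)%997=995 h(754,436)=(754*31+436)%997=879 -> [918, 995, 879]
L3: h(918,995)=(918*31+995)%997=540 h(879,879)=(879*31+879)%997=212 -> [540, 212]
L4: h(540,212)=(540*31+212)%997=3 -> [3]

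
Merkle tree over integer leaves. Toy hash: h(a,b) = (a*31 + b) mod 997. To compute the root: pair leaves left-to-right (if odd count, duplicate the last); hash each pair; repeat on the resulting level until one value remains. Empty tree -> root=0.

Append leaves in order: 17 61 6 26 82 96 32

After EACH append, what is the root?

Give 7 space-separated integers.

Answer: 17 588 474 494 579 30 410

Derivation:
After append 17 (leaves=[17]):
  L0: [17]
  root=17
After append 61 (leaves=[17, 61]):
  L0: [17, 61]
  L1: h(17,61)=(17*31+61)%997=588 -> [588]
  root=588
After append 6 (leaves=[17, 61, 6]):
  L0: [17, 61, 6]
  L1: h(17,61)=(17*31+61)%997=588 h(6,6)=(6*31+6)%997=192 -> [588, 192]
  L2: h(588,192)=(588*31+192)%997=474 -> [474]
  root=474
After append 26 (leaves=[17, 61, 6, 26]):
  L0: [17, 61, 6, 26]
  L1: h(17,61)=(17*31+61)%997=588 h(6,26)=(6*31+26)%997=212 -> [588, 212]
  L2: h(588,212)=(588*31+212)%997=494 -> [494]
  root=494
After append 82 (leaves=[17, 61, 6, 26, 82]):
  L0: [17, 61, 6, 26, 82]
  L1: h(17,61)=(17*31+61)%997=588 h(6,26)=(6*31+26)%997=212 h(82,82)=(82*31+82)%997=630 -> [588, 212, 630]
  L2: h(588,212)=(588*31+212)%997=494 h(630,630)=(630*31+630)%997=220 -> [494, 220]
  L3: h(494,220)=(494*31+220)%997=579 -> [579]
  root=579
After append 96 (leaves=[17, 61, 6, 26, 82, 96]):
  L0: [17, 61, 6, 26, 82, 96]
  L1: h(17,61)=(17*31+61)%997=588 h(6,26)=(6*31+26)%997=212 h(82,96)=(82*31+96)%997=644 -> [588, 212, 644]
  L2: h(588,212)=(588*31+212)%997=494 h(644,644)=(644*31+644)%997=668 -> [494, 668]
  L3: h(494,668)=(494*31+668)%997=30 -> [30]
  root=30
After append 32 (leaves=[17, 61, 6, 26, 82, 96, 32]):
  L0: [17, 61, 6, 26, 82, 96, 32]
  L1: h(17,61)=(17*31+61)%997=588 h(6,26)=(6*31+26)%997=212 h(82,96)=(82*31+96)%997=644 h(32,32)=(32*31+32)%997=27 -> [588, 212, 644, 27]
  L2: h(588,212)=(588*31+212)%997=494 h(644,27)=(644*31+27)%997=51 -> [494, 51]
  L3: h(494,51)=(494*31+51)%997=410 -> [410]
  root=410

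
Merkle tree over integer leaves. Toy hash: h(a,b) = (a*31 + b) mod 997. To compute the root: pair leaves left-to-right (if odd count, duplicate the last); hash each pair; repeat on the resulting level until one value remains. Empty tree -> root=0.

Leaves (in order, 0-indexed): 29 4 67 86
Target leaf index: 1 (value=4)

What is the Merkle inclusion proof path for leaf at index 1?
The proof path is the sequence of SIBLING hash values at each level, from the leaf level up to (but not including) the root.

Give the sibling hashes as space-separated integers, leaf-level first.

Answer: 29 169

Derivation:
L0 (leaves): [29, 4, 67, 86], target index=1
L1: h(29,4)=(29*31+4)%997=903 [pair 0] h(67,86)=(67*31+86)%997=169 [pair 1] -> [903, 169]
  Sibling for proof at L0: 29
L2: h(903,169)=(903*31+169)%997=246 [pair 0] -> [246]
  Sibling for proof at L1: 169
Root: 246
Proof path (sibling hashes from leaf to root): [29, 169]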